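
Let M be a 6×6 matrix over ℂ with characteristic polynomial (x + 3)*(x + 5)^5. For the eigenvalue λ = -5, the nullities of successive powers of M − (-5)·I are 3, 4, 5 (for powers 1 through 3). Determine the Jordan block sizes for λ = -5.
Block sizes for λ = -5: [3, 1, 1]

From the dimensions of kernels of powers, the number of Jordan blocks of size at least j is d_j − d_{j−1} where d_j = dim ker(N^j) (with d_0 = 0). Computing the differences gives [3, 1, 1].
The number of blocks of size exactly k is (#blocks of size ≥ k) − (#blocks of size ≥ k + 1), so the partition is: 2 block(s) of size 1, 1 block(s) of size 3.
In nonincreasing order the block sizes are [3, 1, 1].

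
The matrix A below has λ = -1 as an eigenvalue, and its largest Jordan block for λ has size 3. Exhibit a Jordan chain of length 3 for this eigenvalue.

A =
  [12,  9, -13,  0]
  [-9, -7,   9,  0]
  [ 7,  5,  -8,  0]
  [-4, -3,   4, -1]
A Jordan chain for λ = -1 of length 3:
v_1 = (-3, 0, -3, 3)ᵀ
v_2 = (13, -9, 7, -4)ᵀ
v_3 = (1, 0, 0, 0)ᵀ

Let N = A − (-1)·I. We want v_3 with N^3 v_3 = 0 but N^2 v_3 ≠ 0; then v_{j-1} := N · v_j for j = 3, …, 2.

Pick v_3 = (1, 0, 0, 0)ᵀ.
Then v_2 = N · v_3 = (13, -9, 7, -4)ᵀ.
Then v_1 = N · v_2 = (-3, 0, -3, 3)ᵀ.

Sanity check: (A − (-1)·I) v_1 = (0, 0, 0, 0)ᵀ = 0. ✓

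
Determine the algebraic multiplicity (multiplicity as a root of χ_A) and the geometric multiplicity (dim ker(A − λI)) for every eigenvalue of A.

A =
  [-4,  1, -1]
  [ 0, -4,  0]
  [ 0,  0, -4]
λ = -4: alg = 3, geom = 2

Step 1 — factor the characteristic polynomial to read off the algebraic multiplicities:
  χ_A(x) = (x + 4)^3

Step 2 — compute geometric multiplicities via the rank-nullity identity g(λ) = n − rank(A − λI):
  rank(A − (-4)·I) = 1, so dim ker(A − (-4)·I) = n − 1 = 2

Summary:
  λ = -4: algebraic multiplicity = 3, geometric multiplicity = 2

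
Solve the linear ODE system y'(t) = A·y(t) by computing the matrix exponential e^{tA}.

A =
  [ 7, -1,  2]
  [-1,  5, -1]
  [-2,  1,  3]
e^{tA} =
  [t^2*exp(5*t)/2 + 2*t*exp(5*t) + exp(5*t), -t*exp(5*t), t^2*exp(5*t)/2 + 2*t*exp(5*t)]
  [-t*exp(5*t), exp(5*t), -t*exp(5*t)]
  [-t^2*exp(5*t)/2 - 2*t*exp(5*t), t*exp(5*t), -t^2*exp(5*t)/2 - 2*t*exp(5*t) + exp(5*t)]

Strategy: write A = P · J · P⁻¹ where J is a Jordan canonical form, so e^{tA} = P · e^{tJ} · P⁻¹, and e^{tJ} can be computed block-by-block.

A has Jordan form
J =
  [5, 1, 0]
  [0, 5, 1]
  [0, 0, 5]
(up to reordering of blocks).

Per-block formulas:
  For a 3×3 Jordan block J_3(5): exp(t · J_3(5)) = e^(5t)·(I + t·N + (t^2/2)·N^2), where N is the 3×3 nilpotent shift.

After assembling e^{tJ} and conjugating by P, we get:

e^{tA} =
  [t^2*exp(5*t)/2 + 2*t*exp(5*t) + exp(5*t), -t*exp(5*t), t^2*exp(5*t)/2 + 2*t*exp(5*t)]
  [-t*exp(5*t), exp(5*t), -t*exp(5*t)]
  [-t^2*exp(5*t)/2 - 2*t*exp(5*t), t*exp(5*t), -t^2*exp(5*t)/2 - 2*t*exp(5*t) + exp(5*t)]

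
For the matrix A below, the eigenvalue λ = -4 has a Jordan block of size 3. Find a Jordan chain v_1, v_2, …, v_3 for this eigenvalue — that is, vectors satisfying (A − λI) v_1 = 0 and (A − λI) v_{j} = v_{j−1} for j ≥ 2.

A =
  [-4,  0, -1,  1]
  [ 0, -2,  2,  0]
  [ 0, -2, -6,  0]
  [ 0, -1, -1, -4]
A Jordan chain for λ = -4 of length 3:
v_1 = (1, 0, 0, 0)ᵀ
v_2 = (0, 2, -2, -1)ᵀ
v_3 = (0, 1, 0, 0)ᵀ

Let N = A − (-4)·I. We want v_3 with N^3 v_3 = 0 but N^2 v_3 ≠ 0; then v_{j-1} := N · v_j for j = 3, …, 2.

Pick v_3 = (0, 1, 0, 0)ᵀ.
Then v_2 = N · v_3 = (0, 2, -2, -1)ᵀ.
Then v_1 = N · v_2 = (1, 0, 0, 0)ᵀ.

Sanity check: (A − (-4)·I) v_1 = (0, 0, 0, 0)ᵀ = 0. ✓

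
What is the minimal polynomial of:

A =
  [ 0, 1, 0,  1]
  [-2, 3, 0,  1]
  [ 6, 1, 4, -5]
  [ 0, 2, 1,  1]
x^3 - 6*x^2 + 12*x - 8

The characteristic polynomial is χ_A(x) = (x - 2)^4, so the eigenvalues are known. The minimal polynomial is
  m_A(x) = Π_λ (x − λ)^{k_λ}
where k_λ is the size of the *largest* Jordan block for λ (equivalently, the smallest k with (A − λI)^k v = 0 for every generalised eigenvector v of λ).

  λ = 2: largest Jordan block has size 3, contributing (x − 2)^3

So m_A(x) = (x - 2)^3 = x^3 - 6*x^2 + 12*x - 8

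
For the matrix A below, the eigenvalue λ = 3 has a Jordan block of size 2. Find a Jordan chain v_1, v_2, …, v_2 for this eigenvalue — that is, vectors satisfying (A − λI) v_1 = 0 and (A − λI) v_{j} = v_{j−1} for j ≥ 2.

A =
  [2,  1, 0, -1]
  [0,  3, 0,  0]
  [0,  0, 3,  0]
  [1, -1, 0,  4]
A Jordan chain for λ = 3 of length 2:
v_1 = (-1, 0, 0, 1)ᵀ
v_2 = (1, 0, 0, 0)ᵀ

Let N = A − (3)·I. We want v_2 with N^2 v_2 = 0 but N^1 v_2 ≠ 0; then v_{j-1} := N · v_j for j = 2, …, 2.

Pick v_2 = (1, 0, 0, 0)ᵀ.
Then v_1 = N · v_2 = (-1, 0, 0, 1)ᵀ.

Sanity check: (A − (3)·I) v_1 = (0, 0, 0, 0)ᵀ = 0. ✓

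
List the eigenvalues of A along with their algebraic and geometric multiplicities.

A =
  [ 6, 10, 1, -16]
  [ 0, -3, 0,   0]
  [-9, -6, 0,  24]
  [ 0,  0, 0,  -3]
λ = -3: alg = 2, geom = 2; λ = 3: alg = 2, geom = 1

Step 1 — factor the characteristic polynomial to read off the algebraic multiplicities:
  χ_A(x) = (x - 3)^2*(x + 3)^2

Step 2 — compute geometric multiplicities via the rank-nullity identity g(λ) = n − rank(A − λI):
  rank(A − (-3)·I) = 2, so dim ker(A − (-3)·I) = n − 2 = 2
  rank(A − (3)·I) = 3, so dim ker(A − (3)·I) = n − 3 = 1

Summary:
  λ = -3: algebraic multiplicity = 2, geometric multiplicity = 2
  λ = 3: algebraic multiplicity = 2, geometric multiplicity = 1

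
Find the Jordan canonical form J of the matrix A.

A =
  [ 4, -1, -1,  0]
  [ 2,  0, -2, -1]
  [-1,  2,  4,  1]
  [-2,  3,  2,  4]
J_2(3) ⊕ J_2(3)

The characteristic polynomial is
  det(x·I − A) = x^4 - 12*x^3 + 54*x^2 - 108*x + 81 = (x - 3)^4

Eigenvalues and multiplicities (the geometric multiplicity of λ is n − rank(A − λI), which equals the number of Jordan blocks for λ):
  λ = 3: algebraic multiplicity = 4, geometric multiplicity = 2

Determining the block sizes for each eigenvalue:
  λ = 3: with am = 4 and gm = 2, the partition is not yet determined (e.g. several partitions of 4 into 2 parts exist). Let N = A − (3)·I. Computing rank(N^1) = 2, rank(N^2) = 0; the number of blocks of size ≥ j is rank(N^{j−1}) − rank(N^j), giving [2, 2]. So we have 2 block(s) of size 2 → block sizes [2, 2]

Assembling the blocks gives a Jordan form
J =
  [3, 1, 0, 0]
  [0, 3, 0, 0]
  [0, 0, 3, 1]
  [0, 0, 0, 3]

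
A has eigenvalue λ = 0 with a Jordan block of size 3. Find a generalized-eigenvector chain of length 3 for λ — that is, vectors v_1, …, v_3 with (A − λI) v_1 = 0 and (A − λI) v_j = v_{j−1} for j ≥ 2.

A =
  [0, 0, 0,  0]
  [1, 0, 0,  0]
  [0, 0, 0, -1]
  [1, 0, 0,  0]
A Jordan chain for λ = 0 of length 3:
v_1 = (0, 0, -1, 0)ᵀ
v_2 = (0, 1, 0, 1)ᵀ
v_3 = (1, 0, 0, 0)ᵀ

Let N = A − (0)·I. We want v_3 with N^3 v_3 = 0 but N^2 v_3 ≠ 0; then v_{j-1} := N · v_j for j = 3, …, 2.

Pick v_3 = (1, 0, 0, 0)ᵀ.
Then v_2 = N · v_3 = (0, 1, 0, 1)ᵀ.
Then v_1 = N · v_2 = (0, 0, -1, 0)ᵀ.

Sanity check: (A − (0)·I) v_1 = (0, 0, 0, 0)ᵀ = 0. ✓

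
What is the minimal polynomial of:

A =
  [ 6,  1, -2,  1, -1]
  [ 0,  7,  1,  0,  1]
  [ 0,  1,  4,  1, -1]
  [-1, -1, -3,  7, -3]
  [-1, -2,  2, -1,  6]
x^3 - 18*x^2 + 108*x - 216

The characteristic polynomial is χ_A(x) = (x - 6)^5, so the eigenvalues are known. The minimal polynomial is
  m_A(x) = Π_λ (x − λ)^{k_λ}
where k_λ is the size of the *largest* Jordan block for λ (equivalently, the smallest k with (A − λI)^k v = 0 for every generalised eigenvector v of λ).

  λ = 6: largest Jordan block has size 3, contributing (x − 6)^3

So m_A(x) = (x - 6)^3 = x^3 - 18*x^2 + 108*x - 216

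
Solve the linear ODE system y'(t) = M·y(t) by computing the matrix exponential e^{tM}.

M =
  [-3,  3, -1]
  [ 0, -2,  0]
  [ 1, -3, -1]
e^{tM} =
  [-t*exp(-2*t) + exp(-2*t), 3*t*exp(-2*t), -t*exp(-2*t)]
  [0, exp(-2*t), 0]
  [t*exp(-2*t), -3*t*exp(-2*t), t*exp(-2*t) + exp(-2*t)]

Strategy: write M = P · J · P⁻¹ where J is a Jordan canonical form, so e^{tM} = P · e^{tJ} · P⁻¹, and e^{tJ} can be computed block-by-block.

M has Jordan form
J =
  [-2,  1,  0]
  [ 0, -2,  0]
  [ 0,  0, -2]
(up to reordering of blocks).

Per-block formulas:
  For a 1×1 block at λ = -2: exp(t · [-2]) = [e^(-2t)].
  For a 2×2 Jordan block J_2(-2): exp(t · J_2(-2)) = e^(-2t)·(I + t·N), where N is the 2×2 nilpotent shift.

After assembling e^{tJ} and conjugating by P, we get:

e^{tM} =
  [-t*exp(-2*t) + exp(-2*t), 3*t*exp(-2*t), -t*exp(-2*t)]
  [0, exp(-2*t), 0]
  [t*exp(-2*t), -3*t*exp(-2*t), t*exp(-2*t) + exp(-2*t)]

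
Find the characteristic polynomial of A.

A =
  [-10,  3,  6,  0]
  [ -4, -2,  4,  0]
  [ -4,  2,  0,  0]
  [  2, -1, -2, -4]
x^4 + 16*x^3 + 96*x^2 + 256*x + 256

Expanding det(x·I − A) (e.g. by cofactor expansion or by noting that A is similar to its Jordan form J, which has the same characteristic polynomial as A) gives
  χ_A(x) = x^4 + 16*x^3 + 96*x^2 + 256*x + 256
which factors as (x + 4)^4. The eigenvalues (with algebraic multiplicities) are λ = -4 with multiplicity 4.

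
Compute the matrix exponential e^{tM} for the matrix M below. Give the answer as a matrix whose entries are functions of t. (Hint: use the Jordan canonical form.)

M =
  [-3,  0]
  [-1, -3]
e^{tM} =
  [exp(-3*t), 0]
  [-t*exp(-3*t), exp(-3*t)]

Strategy: write M = P · J · P⁻¹ where J is a Jordan canonical form, so e^{tM} = P · e^{tJ} · P⁻¹, and e^{tJ} can be computed block-by-block.

M has Jordan form
J =
  [-3,  1]
  [ 0, -3]
(up to reordering of blocks).

Per-block formulas:
  For a 2×2 Jordan block J_2(-3): exp(t · J_2(-3)) = e^(-3t)·(I + t·N), where N is the 2×2 nilpotent shift.

After assembling e^{tJ} and conjugating by P, we get:

e^{tM} =
  [exp(-3*t), 0]
  [-t*exp(-3*t), exp(-3*t)]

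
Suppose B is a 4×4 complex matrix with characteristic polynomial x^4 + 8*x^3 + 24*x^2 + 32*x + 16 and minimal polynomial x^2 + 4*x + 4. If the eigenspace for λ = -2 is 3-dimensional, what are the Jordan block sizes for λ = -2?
Block sizes for λ = -2: [2, 1, 1]

Step 1 — from the characteristic polynomial, algebraic multiplicity of λ = -2 is 4. From dim ker(B − (-2)·I) = 3, there are exactly 3 Jordan blocks for λ = -2.
Step 2 — from the minimal polynomial, the factor (x + 2)^2 tells us the largest block for λ = -2 has size 2.
Step 3 — with total size 4, 3 blocks, and largest block 2, the block sizes (in nonincreasing order) are [2, 1, 1].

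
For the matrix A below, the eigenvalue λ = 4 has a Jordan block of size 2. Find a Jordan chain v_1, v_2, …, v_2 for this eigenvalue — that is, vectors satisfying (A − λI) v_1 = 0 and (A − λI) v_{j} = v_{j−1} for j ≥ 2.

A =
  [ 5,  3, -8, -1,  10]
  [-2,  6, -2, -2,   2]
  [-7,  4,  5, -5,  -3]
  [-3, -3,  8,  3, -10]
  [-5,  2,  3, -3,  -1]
A Jordan chain for λ = 4 of length 2:
v_1 = (3, 2, 4, -3, 2)ᵀ
v_2 = (0, 1, 0, 0, 0)ᵀ

Let N = A − (4)·I. We want v_2 with N^2 v_2 = 0 but N^1 v_2 ≠ 0; then v_{j-1} := N · v_j for j = 2, …, 2.

Pick v_2 = (0, 1, 0, 0, 0)ᵀ.
Then v_1 = N · v_2 = (3, 2, 4, -3, 2)ᵀ.

Sanity check: (A − (4)·I) v_1 = (0, 0, 0, 0, 0)ᵀ = 0. ✓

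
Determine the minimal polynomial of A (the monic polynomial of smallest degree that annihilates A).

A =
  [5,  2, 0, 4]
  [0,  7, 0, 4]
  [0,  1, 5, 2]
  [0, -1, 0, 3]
x^2 - 10*x + 25

The characteristic polynomial is χ_A(x) = (x - 5)^4, so the eigenvalues are known. The minimal polynomial is
  m_A(x) = Π_λ (x − λ)^{k_λ}
where k_λ is the size of the *largest* Jordan block for λ (equivalently, the smallest k with (A − λI)^k v = 0 for every generalised eigenvector v of λ).

  λ = 5: largest Jordan block has size 2, contributing (x − 5)^2

So m_A(x) = (x - 5)^2 = x^2 - 10*x + 25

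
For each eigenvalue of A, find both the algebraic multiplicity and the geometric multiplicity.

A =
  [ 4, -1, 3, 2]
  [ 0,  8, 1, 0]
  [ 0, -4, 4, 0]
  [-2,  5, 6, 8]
λ = 6: alg = 4, geom = 2

Step 1 — factor the characteristic polynomial to read off the algebraic multiplicities:
  χ_A(x) = (x - 6)^4

Step 2 — compute geometric multiplicities via the rank-nullity identity g(λ) = n − rank(A − λI):
  rank(A − (6)·I) = 2, so dim ker(A − (6)·I) = n − 2 = 2

Summary:
  λ = 6: algebraic multiplicity = 4, geometric multiplicity = 2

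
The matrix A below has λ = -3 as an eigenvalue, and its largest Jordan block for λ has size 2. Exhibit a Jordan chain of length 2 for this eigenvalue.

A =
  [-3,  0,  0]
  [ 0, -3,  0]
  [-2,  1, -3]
A Jordan chain for λ = -3 of length 2:
v_1 = (0, 0, -2)ᵀ
v_2 = (1, 0, 0)ᵀ

Let N = A − (-3)·I. We want v_2 with N^2 v_2 = 0 but N^1 v_2 ≠ 0; then v_{j-1} := N · v_j for j = 2, …, 2.

Pick v_2 = (1, 0, 0)ᵀ.
Then v_1 = N · v_2 = (0, 0, -2)ᵀ.

Sanity check: (A − (-3)·I) v_1 = (0, 0, 0)ᵀ = 0. ✓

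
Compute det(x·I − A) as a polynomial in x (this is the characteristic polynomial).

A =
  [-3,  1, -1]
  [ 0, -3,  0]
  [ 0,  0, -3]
x^3 + 9*x^2 + 27*x + 27

Expanding det(x·I − A) (e.g. by cofactor expansion or by noting that A is similar to its Jordan form J, which has the same characteristic polynomial as A) gives
  χ_A(x) = x^3 + 9*x^2 + 27*x + 27
which factors as (x + 3)^3. The eigenvalues (with algebraic multiplicities) are λ = -3 with multiplicity 3.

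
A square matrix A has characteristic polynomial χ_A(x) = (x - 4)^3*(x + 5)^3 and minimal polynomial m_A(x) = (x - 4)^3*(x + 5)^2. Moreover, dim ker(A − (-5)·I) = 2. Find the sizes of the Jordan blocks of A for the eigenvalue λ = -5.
Block sizes for λ = -5: [2, 1]

Step 1 — from the characteristic polynomial, algebraic multiplicity of λ = -5 is 3. From dim ker(A − (-5)·I) = 2, there are exactly 2 Jordan blocks for λ = -5.
Step 2 — from the minimal polynomial, the factor (x + 5)^2 tells us the largest block for λ = -5 has size 2.
Step 3 — with total size 3, 2 blocks, and largest block 2, the block sizes (in nonincreasing order) are [2, 1].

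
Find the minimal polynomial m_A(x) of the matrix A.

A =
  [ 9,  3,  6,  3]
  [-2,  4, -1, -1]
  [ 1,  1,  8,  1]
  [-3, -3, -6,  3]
x^3 - 18*x^2 + 108*x - 216

The characteristic polynomial is χ_A(x) = (x - 6)^4, so the eigenvalues are known. The minimal polynomial is
  m_A(x) = Π_λ (x − λ)^{k_λ}
where k_λ is the size of the *largest* Jordan block for λ (equivalently, the smallest k with (A − λI)^k v = 0 for every generalised eigenvector v of λ).

  λ = 6: largest Jordan block has size 3, contributing (x − 6)^3

So m_A(x) = (x - 6)^3 = x^3 - 18*x^2 + 108*x - 216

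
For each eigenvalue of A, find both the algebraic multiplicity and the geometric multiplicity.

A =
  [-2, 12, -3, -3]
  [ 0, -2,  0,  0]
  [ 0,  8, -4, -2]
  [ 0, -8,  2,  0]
λ = -2: alg = 4, geom = 3

Step 1 — factor the characteristic polynomial to read off the algebraic multiplicities:
  χ_A(x) = (x + 2)^4

Step 2 — compute geometric multiplicities via the rank-nullity identity g(λ) = n − rank(A − λI):
  rank(A − (-2)·I) = 1, so dim ker(A − (-2)·I) = n − 1 = 3

Summary:
  λ = -2: algebraic multiplicity = 4, geometric multiplicity = 3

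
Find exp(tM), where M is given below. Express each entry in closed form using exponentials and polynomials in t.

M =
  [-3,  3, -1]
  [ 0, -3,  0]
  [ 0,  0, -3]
e^{tM} =
  [exp(-3*t), 3*t*exp(-3*t), -t*exp(-3*t)]
  [0, exp(-3*t), 0]
  [0, 0, exp(-3*t)]

Strategy: write M = P · J · P⁻¹ where J is a Jordan canonical form, so e^{tM} = P · e^{tJ} · P⁻¹, and e^{tJ} can be computed block-by-block.

M has Jordan form
J =
  [-3,  1,  0]
  [ 0, -3,  0]
  [ 0,  0, -3]
(up to reordering of blocks).

Per-block formulas:
  For a 1×1 block at λ = -3: exp(t · [-3]) = [e^(-3t)].
  For a 2×2 Jordan block J_2(-3): exp(t · J_2(-3)) = e^(-3t)·(I + t·N), where N is the 2×2 nilpotent shift.

After assembling e^{tJ} and conjugating by P, we get:

e^{tM} =
  [exp(-3*t), 3*t*exp(-3*t), -t*exp(-3*t)]
  [0, exp(-3*t), 0]
  [0, 0, exp(-3*t)]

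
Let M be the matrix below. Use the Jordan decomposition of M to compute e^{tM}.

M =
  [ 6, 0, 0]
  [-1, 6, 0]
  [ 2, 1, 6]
e^{tM} =
  [exp(6*t), 0, 0]
  [-t*exp(6*t), exp(6*t), 0]
  [-t^2*exp(6*t)/2 + 2*t*exp(6*t), t*exp(6*t), exp(6*t)]

Strategy: write M = P · J · P⁻¹ where J is a Jordan canonical form, so e^{tM} = P · e^{tJ} · P⁻¹, and e^{tJ} can be computed block-by-block.

M has Jordan form
J =
  [6, 1, 0]
  [0, 6, 1]
  [0, 0, 6]
(up to reordering of blocks).

Per-block formulas:
  For a 3×3 Jordan block J_3(6): exp(t · J_3(6)) = e^(6t)·(I + t·N + (t^2/2)·N^2), where N is the 3×3 nilpotent shift.

After assembling e^{tJ} and conjugating by P, we get:

e^{tM} =
  [exp(6*t), 0, 0]
  [-t*exp(6*t), exp(6*t), 0]
  [-t^2*exp(6*t)/2 + 2*t*exp(6*t), t*exp(6*t), exp(6*t)]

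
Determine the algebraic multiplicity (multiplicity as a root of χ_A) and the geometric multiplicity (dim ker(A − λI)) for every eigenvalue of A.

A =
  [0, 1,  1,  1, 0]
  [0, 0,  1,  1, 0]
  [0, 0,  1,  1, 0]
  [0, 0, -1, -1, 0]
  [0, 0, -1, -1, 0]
λ = 0: alg = 5, geom = 3

Step 1 — factor the characteristic polynomial to read off the algebraic multiplicities:
  χ_A(x) = x^5

Step 2 — compute geometric multiplicities via the rank-nullity identity g(λ) = n − rank(A − λI):
  rank(A − (0)·I) = 2, so dim ker(A − (0)·I) = n − 2 = 3

Summary:
  λ = 0: algebraic multiplicity = 5, geometric multiplicity = 3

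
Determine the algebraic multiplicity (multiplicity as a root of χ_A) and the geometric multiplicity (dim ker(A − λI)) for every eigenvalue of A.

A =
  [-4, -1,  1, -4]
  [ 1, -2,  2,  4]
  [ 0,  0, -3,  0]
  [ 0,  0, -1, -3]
λ = -3: alg = 4, geom = 2

Step 1 — factor the characteristic polynomial to read off the algebraic multiplicities:
  χ_A(x) = (x + 3)^4

Step 2 — compute geometric multiplicities via the rank-nullity identity g(λ) = n − rank(A − λI):
  rank(A − (-3)·I) = 2, so dim ker(A − (-3)·I) = n − 2 = 2

Summary:
  λ = -3: algebraic multiplicity = 4, geometric multiplicity = 2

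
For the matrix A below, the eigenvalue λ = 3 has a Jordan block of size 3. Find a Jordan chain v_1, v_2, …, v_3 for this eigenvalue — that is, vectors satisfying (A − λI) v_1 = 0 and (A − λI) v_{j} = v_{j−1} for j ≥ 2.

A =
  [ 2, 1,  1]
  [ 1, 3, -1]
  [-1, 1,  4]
A Jordan chain for λ = 3 of length 3:
v_1 = (1, 0, 1)ᵀ
v_2 = (-1, 1, -1)ᵀ
v_3 = (1, 0, 0)ᵀ

Let N = A − (3)·I. We want v_3 with N^3 v_3 = 0 but N^2 v_3 ≠ 0; then v_{j-1} := N · v_j for j = 3, …, 2.

Pick v_3 = (1, 0, 0)ᵀ.
Then v_2 = N · v_3 = (-1, 1, -1)ᵀ.
Then v_1 = N · v_2 = (1, 0, 1)ᵀ.

Sanity check: (A − (3)·I) v_1 = (0, 0, 0)ᵀ = 0. ✓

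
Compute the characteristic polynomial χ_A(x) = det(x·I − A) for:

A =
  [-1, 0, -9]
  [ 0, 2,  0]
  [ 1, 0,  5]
x^3 - 6*x^2 + 12*x - 8

Expanding det(x·I − A) (e.g. by cofactor expansion or by noting that A is similar to its Jordan form J, which has the same characteristic polynomial as A) gives
  χ_A(x) = x^3 - 6*x^2 + 12*x - 8
which factors as (x - 2)^3. The eigenvalues (with algebraic multiplicities) are λ = 2 with multiplicity 3.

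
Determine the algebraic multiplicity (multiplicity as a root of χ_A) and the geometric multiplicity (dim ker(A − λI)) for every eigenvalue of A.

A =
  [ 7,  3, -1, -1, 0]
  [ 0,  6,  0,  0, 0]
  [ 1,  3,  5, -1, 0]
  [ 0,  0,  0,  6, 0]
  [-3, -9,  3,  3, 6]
λ = 6: alg = 5, geom = 4

Step 1 — factor the characteristic polynomial to read off the algebraic multiplicities:
  χ_A(x) = (x - 6)^5

Step 2 — compute geometric multiplicities via the rank-nullity identity g(λ) = n − rank(A − λI):
  rank(A − (6)·I) = 1, so dim ker(A − (6)·I) = n − 1 = 4

Summary:
  λ = 6: algebraic multiplicity = 5, geometric multiplicity = 4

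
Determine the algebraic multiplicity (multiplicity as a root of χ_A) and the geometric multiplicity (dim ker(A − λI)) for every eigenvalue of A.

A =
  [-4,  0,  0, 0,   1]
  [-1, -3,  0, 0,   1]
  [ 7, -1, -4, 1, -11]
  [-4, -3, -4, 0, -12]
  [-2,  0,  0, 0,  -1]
λ = -3: alg = 2, geom = 2; λ = -2: alg = 3, geom = 1

Step 1 — factor the characteristic polynomial to read off the algebraic multiplicities:
  χ_A(x) = (x + 2)^3*(x + 3)^2

Step 2 — compute geometric multiplicities via the rank-nullity identity g(λ) = n − rank(A − λI):
  rank(A − (-3)·I) = 3, so dim ker(A − (-3)·I) = n − 3 = 2
  rank(A − (-2)·I) = 4, so dim ker(A − (-2)·I) = n − 4 = 1

Summary:
  λ = -3: algebraic multiplicity = 2, geometric multiplicity = 2
  λ = -2: algebraic multiplicity = 3, geometric multiplicity = 1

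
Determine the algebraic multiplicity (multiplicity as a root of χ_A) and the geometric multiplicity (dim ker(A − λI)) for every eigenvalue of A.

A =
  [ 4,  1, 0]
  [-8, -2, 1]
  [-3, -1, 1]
λ = 1: alg = 3, geom = 1

Step 1 — factor the characteristic polynomial to read off the algebraic multiplicities:
  χ_A(x) = (x - 1)^3

Step 2 — compute geometric multiplicities via the rank-nullity identity g(λ) = n − rank(A − λI):
  rank(A − (1)·I) = 2, so dim ker(A − (1)·I) = n − 2 = 1

Summary:
  λ = 1: algebraic multiplicity = 3, geometric multiplicity = 1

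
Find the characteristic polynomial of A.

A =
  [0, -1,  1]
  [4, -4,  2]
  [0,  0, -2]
x^3 + 6*x^2 + 12*x + 8

Expanding det(x·I − A) (e.g. by cofactor expansion or by noting that A is similar to its Jordan form J, which has the same characteristic polynomial as A) gives
  χ_A(x) = x^3 + 6*x^2 + 12*x + 8
which factors as (x + 2)^3. The eigenvalues (with algebraic multiplicities) are λ = -2 with multiplicity 3.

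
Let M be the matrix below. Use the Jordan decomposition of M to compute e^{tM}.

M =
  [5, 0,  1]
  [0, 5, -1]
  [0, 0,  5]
e^{tM} =
  [exp(5*t), 0, t*exp(5*t)]
  [0, exp(5*t), -t*exp(5*t)]
  [0, 0, exp(5*t)]

Strategy: write M = P · J · P⁻¹ where J is a Jordan canonical form, so e^{tM} = P · e^{tJ} · P⁻¹, and e^{tJ} can be computed block-by-block.

M has Jordan form
J =
  [5, 1, 0]
  [0, 5, 0]
  [0, 0, 5]
(up to reordering of blocks).

Per-block formulas:
  For a 1×1 block at λ = 5: exp(t · [5]) = [e^(5t)].
  For a 2×2 Jordan block J_2(5): exp(t · J_2(5)) = e^(5t)·(I + t·N), where N is the 2×2 nilpotent shift.

After assembling e^{tJ} and conjugating by P, we get:

e^{tM} =
  [exp(5*t), 0, t*exp(5*t)]
  [0, exp(5*t), -t*exp(5*t)]
  [0, 0, exp(5*t)]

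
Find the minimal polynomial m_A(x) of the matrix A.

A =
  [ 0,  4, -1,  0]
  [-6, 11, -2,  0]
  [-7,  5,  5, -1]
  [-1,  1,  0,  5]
x^4 - 21*x^3 + 162*x^2 - 540*x + 648

The characteristic polynomial is χ_A(x) = (x - 6)^3*(x - 3), so the eigenvalues are known. The minimal polynomial is
  m_A(x) = Π_λ (x − λ)^{k_λ}
where k_λ is the size of the *largest* Jordan block for λ (equivalently, the smallest k with (A − λI)^k v = 0 for every generalised eigenvector v of λ).

  λ = 3: largest Jordan block has size 1, contributing (x − 3)
  λ = 6: largest Jordan block has size 3, contributing (x − 6)^3

So m_A(x) = (x - 6)^3*(x - 3) = x^4 - 21*x^3 + 162*x^2 - 540*x + 648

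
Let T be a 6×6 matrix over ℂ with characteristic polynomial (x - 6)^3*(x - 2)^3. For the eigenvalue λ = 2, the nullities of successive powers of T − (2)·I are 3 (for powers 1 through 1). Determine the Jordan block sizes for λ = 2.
Block sizes for λ = 2: [1, 1, 1]

From the dimensions of kernels of powers, the number of Jordan blocks of size at least j is d_j − d_{j−1} where d_j = dim ker(N^j) (with d_0 = 0). Computing the differences gives [3].
The number of blocks of size exactly k is (#blocks of size ≥ k) − (#blocks of size ≥ k + 1), so the partition is: 3 block(s) of size 1.
In nonincreasing order the block sizes are [1, 1, 1].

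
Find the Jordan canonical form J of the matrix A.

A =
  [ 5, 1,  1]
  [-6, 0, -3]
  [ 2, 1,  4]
J_2(3) ⊕ J_1(3)

The characteristic polynomial is
  det(x·I − A) = x^3 - 9*x^2 + 27*x - 27 = (x - 3)^3

Eigenvalues and multiplicities (the geometric multiplicity of λ is n − rank(A − λI), which equals the number of Jordan blocks for λ):
  λ = 3: algebraic multiplicity = 3, geometric multiplicity = 2

Determining the block sizes for each eigenvalue:
  λ = 3: 2 blocks summing to 3 forces exactly one block of size 2 and the rest size 1 → block sizes [2, 1]

Assembling the blocks gives a Jordan form
J =
  [3, 1, 0]
  [0, 3, 0]
  [0, 0, 3]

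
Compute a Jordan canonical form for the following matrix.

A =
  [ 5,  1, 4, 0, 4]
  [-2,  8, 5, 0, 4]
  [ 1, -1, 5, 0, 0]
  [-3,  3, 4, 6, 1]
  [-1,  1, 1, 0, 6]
J_3(6) ⊕ J_2(6)

The characteristic polynomial is
  det(x·I − A) = x^5 - 30*x^4 + 360*x^3 - 2160*x^2 + 6480*x - 7776 = (x - 6)^5

Eigenvalues and multiplicities (the geometric multiplicity of λ is n − rank(A − λI), which equals the number of Jordan blocks for λ):
  λ = 6: algebraic multiplicity = 5, geometric multiplicity = 2

Determining the block sizes for each eigenvalue:
  λ = 6: with am = 5 and gm = 2, the partition is not yet determined (e.g. several partitions of 5 into 2 parts exist). Let N = A − (6)·I. Computing rank(N^1) = 3, rank(N^2) = 1, rank(N^3) = 0; the number of blocks of size ≥ j is rank(N^{j−1}) − rank(N^j), giving [2, 2, 1]. So we have 1 block(s) of size 3, 1 block(s) of size 2 → block sizes [3, 2]

Assembling the blocks gives a Jordan form
J =
  [6, 1, 0, 0, 0]
  [0, 6, 1, 0, 0]
  [0, 0, 6, 0, 0]
  [0, 0, 0, 6, 1]
  [0, 0, 0, 0, 6]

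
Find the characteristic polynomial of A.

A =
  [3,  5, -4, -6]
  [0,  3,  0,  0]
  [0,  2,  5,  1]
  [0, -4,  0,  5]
x^4 - 16*x^3 + 94*x^2 - 240*x + 225

Expanding det(x·I − A) (e.g. by cofactor expansion or by noting that A is similar to its Jordan form J, which has the same characteristic polynomial as A) gives
  χ_A(x) = x^4 - 16*x^3 + 94*x^2 - 240*x + 225
which factors as (x - 5)^2*(x - 3)^2. The eigenvalues (with algebraic multiplicities) are λ = 3 with multiplicity 2, λ = 5 with multiplicity 2.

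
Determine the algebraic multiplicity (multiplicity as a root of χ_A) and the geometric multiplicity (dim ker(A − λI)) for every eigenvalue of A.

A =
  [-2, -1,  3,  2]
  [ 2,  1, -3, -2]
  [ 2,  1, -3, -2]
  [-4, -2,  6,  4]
λ = 0: alg = 4, geom = 3

Step 1 — factor the characteristic polynomial to read off the algebraic multiplicities:
  χ_A(x) = x^4

Step 2 — compute geometric multiplicities via the rank-nullity identity g(λ) = n − rank(A − λI):
  rank(A − (0)·I) = 1, so dim ker(A − (0)·I) = n − 1 = 3

Summary:
  λ = 0: algebraic multiplicity = 4, geometric multiplicity = 3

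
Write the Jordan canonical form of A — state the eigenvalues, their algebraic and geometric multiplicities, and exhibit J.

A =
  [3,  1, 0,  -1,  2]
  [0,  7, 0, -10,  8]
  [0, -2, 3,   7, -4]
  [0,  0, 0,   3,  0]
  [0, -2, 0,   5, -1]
J_2(3) ⊕ J_2(3) ⊕ J_1(3)

The characteristic polynomial is
  det(x·I − A) = x^5 - 15*x^4 + 90*x^3 - 270*x^2 + 405*x - 243 = (x - 3)^5

Eigenvalues and multiplicities (the geometric multiplicity of λ is n − rank(A − λI), which equals the number of Jordan blocks for λ):
  λ = 3: algebraic multiplicity = 5, geometric multiplicity = 3

Determining the block sizes for each eigenvalue:
  λ = 3: with am = 5 and gm = 3, the partition is not yet determined (e.g. several partitions of 5 into 3 parts exist). Let N = A − (3)·I. Computing rank(N^1) = 2, rank(N^2) = 0; the number of blocks of size ≥ j is rank(N^{j−1}) − rank(N^j), giving [3, 2]. So we have 2 block(s) of size 2, 1 block(s) of size 1 → block sizes [2, 2, 1]

Assembling the blocks gives a Jordan form
J =
  [3, 1, 0, 0, 0]
  [0, 3, 0, 0, 0]
  [0, 0, 3, 1, 0]
  [0, 0, 0, 3, 0]
  [0, 0, 0, 0, 3]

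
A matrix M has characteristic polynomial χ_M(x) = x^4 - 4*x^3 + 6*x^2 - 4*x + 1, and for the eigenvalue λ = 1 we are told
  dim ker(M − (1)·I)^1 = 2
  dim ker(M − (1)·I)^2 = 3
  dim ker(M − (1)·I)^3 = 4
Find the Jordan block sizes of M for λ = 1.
Block sizes for λ = 1: [3, 1]

From the dimensions of kernels of powers, the number of Jordan blocks of size at least j is d_j − d_{j−1} where d_j = dim ker(N^j) (with d_0 = 0). Computing the differences gives [2, 1, 1].
The number of blocks of size exactly k is (#blocks of size ≥ k) − (#blocks of size ≥ k + 1), so the partition is: 1 block(s) of size 1, 1 block(s) of size 3.
In nonincreasing order the block sizes are [3, 1].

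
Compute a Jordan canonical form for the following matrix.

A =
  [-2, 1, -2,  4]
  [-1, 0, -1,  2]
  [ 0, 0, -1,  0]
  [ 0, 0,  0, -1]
J_3(-1) ⊕ J_1(-1)

The characteristic polynomial is
  det(x·I − A) = x^4 + 4*x^3 + 6*x^2 + 4*x + 1 = (x + 1)^4

Eigenvalues and multiplicities (the geometric multiplicity of λ is n − rank(A − λI), which equals the number of Jordan blocks for λ):
  λ = -1: algebraic multiplicity = 4, geometric multiplicity = 2

Determining the block sizes for each eigenvalue:
  λ = -1: with am = 4 and gm = 2, the partition is not yet determined (e.g. several partitions of 4 into 2 parts exist). Let N = A − (-1)·I. Computing rank(N^1) = 2, rank(N^2) = 1, rank(N^3) = 0; the number of blocks of size ≥ j is rank(N^{j−1}) − rank(N^j), giving [2, 1, 1]. So we have 1 block(s) of size 3, 1 block(s) of size 1 → block sizes [3, 1]

Assembling the blocks gives a Jordan form
J =
  [-1,  1,  0,  0]
  [ 0, -1,  1,  0]
  [ 0,  0, -1,  0]
  [ 0,  0,  0, -1]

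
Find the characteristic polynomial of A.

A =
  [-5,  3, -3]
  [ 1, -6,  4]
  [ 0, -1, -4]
x^3 + 15*x^2 + 75*x + 125

Expanding det(x·I − A) (e.g. by cofactor expansion or by noting that A is similar to its Jordan form J, which has the same characteristic polynomial as A) gives
  χ_A(x) = x^3 + 15*x^2 + 75*x + 125
which factors as (x + 5)^3. The eigenvalues (with algebraic multiplicities) are λ = -5 with multiplicity 3.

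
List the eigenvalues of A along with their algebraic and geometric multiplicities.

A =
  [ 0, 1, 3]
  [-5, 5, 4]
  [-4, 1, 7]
λ = 4: alg = 3, geom = 1

Step 1 — factor the characteristic polynomial to read off the algebraic multiplicities:
  χ_A(x) = (x - 4)^3

Step 2 — compute geometric multiplicities via the rank-nullity identity g(λ) = n − rank(A − λI):
  rank(A − (4)·I) = 2, so dim ker(A − (4)·I) = n − 2 = 1

Summary:
  λ = 4: algebraic multiplicity = 3, geometric multiplicity = 1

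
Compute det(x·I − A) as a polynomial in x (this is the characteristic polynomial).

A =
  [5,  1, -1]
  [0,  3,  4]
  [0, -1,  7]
x^3 - 15*x^2 + 75*x - 125

Expanding det(x·I − A) (e.g. by cofactor expansion or by noting that A is similar to its Jordan form J, which has the same characteristic polynomial as A) gives
  χ_A(x) = x^3 - 15*x^2 + 75*x - 125
which factors as (x - 5)^3. The eigenvalues (with algebraic multiplicities) are λ = 5 with multiplicity 3.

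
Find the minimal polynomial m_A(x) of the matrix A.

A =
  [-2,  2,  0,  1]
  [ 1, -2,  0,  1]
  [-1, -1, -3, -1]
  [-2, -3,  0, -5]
x^3 + 9*x^2 + 27*x + 27

The characteristic polynomial is χ_A(x) = (x + 3)^4, so the eigenvalues are known. The minimal polynomial is
  m_A(x) = Π_λ (x − λ)^{k_λ}
where k_λ is the size of the *largest* Jordan block for λ (equivalently, the smallest k with (A − λI)^k v = 0 for every generalised eigenvector v of λ).

  λ = -3: largest Jordan block has size 3, contributing (x + 3)^3

So m_A(x) = (x + 3)^3 = x^3 + 9*x^2 + 27*x + 27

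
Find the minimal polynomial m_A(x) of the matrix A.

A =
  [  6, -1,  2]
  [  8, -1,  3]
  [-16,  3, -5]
x^3

The characteristic polynomial is χ_A(x) = x^3, so the eigenvalues are known. The minimal polynomial is
  m_A(x) = Π_λ (x − λ)^{k_λ}
where k_λ is the size of the *largest* Jordan block for λ (equivalently, the smallest k with (A − λI)^k v = 0 for every generalised eigenvector v of λ).

  λ = 0: largest Jordan block has size 3, contributing (x − 0)^3

So m_A(x) = x^3 = x^3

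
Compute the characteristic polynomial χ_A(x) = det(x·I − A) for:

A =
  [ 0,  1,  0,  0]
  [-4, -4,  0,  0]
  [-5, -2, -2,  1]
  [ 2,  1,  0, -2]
x^4 + 8*x^3 + 24*x^2 + 32*x + 16

Expanding det(x·I − A) (e.g. by cofactor expansion or by noting that A is similar to its Jordan form J, which has the same characteristic polynomial as A) gives
  χ_A(x) = x^4 + 8*x^3 + 24*x^2 + 32*x + 16
which factors as (x + 2)^4. The eigenvalues (with algebraic multiplicities) are λ = -2 with multiplicity 4.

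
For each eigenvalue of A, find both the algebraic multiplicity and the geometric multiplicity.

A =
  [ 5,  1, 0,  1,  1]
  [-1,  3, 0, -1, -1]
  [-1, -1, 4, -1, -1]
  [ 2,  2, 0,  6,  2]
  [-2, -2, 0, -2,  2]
λ = 4: alg = 5, geom = 4

Step 1 — factor the characteristic polynomial to read off the algebraic multiplicities:
  χ_A(x) = (x - 4)^5

Step 2 — compute geometric multiplicities via the rank-nullity identity g(λ) = n − rank(A − λI):
  rank(A − (4)·I) = 1, so dim ker(A − (4)·I) = n − 1 = 4

Summary:
  λ = 4: algebraic multiplicity = 5, geometric multiplicity = 4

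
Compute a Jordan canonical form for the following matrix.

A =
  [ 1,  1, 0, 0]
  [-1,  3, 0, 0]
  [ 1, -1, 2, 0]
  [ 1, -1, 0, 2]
J_2(2) ⊕ J_1(2) ⊕ J_1(2)

The characteristic polynomial is
  det(x·I − A) = x^4 - 8*x^3 + 24*x^2 - 32*x + 16 = (x - 2)^4

Eigenvalues and multiplicities (the geometric multiplicity of λ is n − rank(A − λI), which equals the number of Jordan blocks for λ):
  λ = 2: algebraic multiplicity = 4, geometric multiplicity = 3

Determining the block sizes for each eigenvalue:
  λ = 2: 3 blocks summing to 4 forces exactly one block of size 2 and the rest size 1 → block sizes [2, 1, 1]

Assembling the blocks gives a Jordan form
J =
  [2, 1, 0, 0]
  [0, 2, 0, 0]
  [0, 0, 2, 0]
  [0, 0, 0, 2]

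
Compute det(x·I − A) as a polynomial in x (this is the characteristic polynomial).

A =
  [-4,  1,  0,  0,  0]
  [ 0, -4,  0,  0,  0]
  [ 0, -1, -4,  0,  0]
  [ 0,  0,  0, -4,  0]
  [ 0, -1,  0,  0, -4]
x^5 + 20*x^4 + 160*x^3 + 640*x^2 + 1280*x + 1024

Expanding det(x·I − A) (e.g. by cofactor expansion or by noting that A is similar to its Jordan form J, which has the same characteristic polynomial as A) gives
  χ_A(x) = x^5 + 20*x^4 + 160*x^3 + 640*x^2 + 1280*x + 1024
which factors as (x + 4)^5. The eigenvalues (with algebraic multiplicities) are λ = -4 with multiplicity 5.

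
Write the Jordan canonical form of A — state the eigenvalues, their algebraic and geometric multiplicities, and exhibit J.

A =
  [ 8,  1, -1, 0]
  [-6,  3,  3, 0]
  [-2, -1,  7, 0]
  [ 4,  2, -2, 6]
J_2(6) ⊕ J_1(6) ⊕ J_1(6)

The characteristic polynomial is
  det(x·I − A) = x^4 - 24*x^3 + 216*x^2 - 864*x + 1296 = (x - 6)^4

Eigenvalues and multiplicities (the geometric multiplicity of λ is n − rank(A − λI), which equals the number of Jordan blocks for λ):
  λ = 6: algebraic multiplicity = 4, geometric multiplicity = 3

Determining the block sizes for each eigenvalue:
  λ = 6: 3 blocks summing to 4 forces exactly one block of size 2 and the rest size 1 → block sizes [2, 1, 1]

Assembling the blocks gives a Jordan form
J =
  [6, 1, 0, 0]
  [0, 6, 0, 0]
  [0, 0, 6, 0]
  [0, 0, 0, 6]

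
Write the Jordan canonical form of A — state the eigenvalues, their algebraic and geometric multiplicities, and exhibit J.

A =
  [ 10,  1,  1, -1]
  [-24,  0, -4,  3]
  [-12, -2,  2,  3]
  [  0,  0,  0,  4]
J_2(4) ⊕ J_2(4)

The characteristic polynomial is
  det(x·I − A) = x^4 - 16*x^3 + 96*x^2 - 256*x + 256 = (x - 4)^4

Eigenvalues and multiplicities (the geometric multiplicity of λ is n − rank(A − λI), which equals the number of Jordan blocks for λ):
  λ = 4: algebraic multiplicity = 4, geometric multiplicity = 2

Determining the block sizes for each eigenvalue:
  λ = 4: with am = 4 and gm = 2, the partition is not yet determined (e.g. several partitions of 4 into 2 parts exist). Let N = A − (4)·I. Computing rank(N^1) = 2, rank(N^2) = 0; the number of blocks of size ≥ j is rank(N^{j−1}) − rank(N^j), giving [2, 2]. So we have 2 block(s) of size 2 → block sizes [2, 2]

Assembling the blocks gives a Jordan form
J =
  [4, 1, 0, 0]
  [0, 4, 0, 0]
  [0, 0, 4, 1]
  [0, 0, 0, 4]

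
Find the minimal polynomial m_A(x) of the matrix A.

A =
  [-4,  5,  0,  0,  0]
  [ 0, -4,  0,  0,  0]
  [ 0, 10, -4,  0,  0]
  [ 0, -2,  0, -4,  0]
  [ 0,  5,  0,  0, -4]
x^2 + 8*x + 16

The characteristic polynomial is χ_A(x) = (x + 4)^5, so the eigenvalues are known. The minimal polynomial is
  m_A(x) = Π_λ (x − λ)^{k_λ}
where k_λ is the size of the *largest* Jordan block for λ (equivalently, the smallest k with (A − λI)^k v = 0 for every generalised eigenvector v of λ).

  λ = -4: largest Jordan block has size 2, contributing (x + 4)^2

So m_A(x) = (x + 4)^2 = x^2 + 8*x + 16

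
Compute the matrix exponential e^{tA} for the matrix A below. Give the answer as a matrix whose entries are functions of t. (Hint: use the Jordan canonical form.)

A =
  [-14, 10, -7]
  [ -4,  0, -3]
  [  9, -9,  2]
e^{tA} =
  [-3*t^2*exp(-4*t)/2 - 10*t*exp(-4*t) + exp(-4*t), 3*t^2*exp(-4*t)/2 + 10*t*exp(-4*t), -t^2*exp(-4*t) - 7*t*exp(-4*t)]
  [-3*t^2*exp(-4*t)/2 - 4*t*exp(-4*t), 3*t^2*exp(-4*t)/2 + 4*t*exp(-4*t) + exp(-4*t), -t^2*exp(-4*t) - 3*t*exp(-4*t)]
  [9*t*exp(-4*t), -9*t*exp(-4*t), 6*t*exp(-4*t) + exp(-4*t)]

Strategy: write A = P · J · P⁻¹ where J is a Jordan canonical form, so e^{tA} = P · e^{tJ} · P⁻¹, and e^{tJ} can be computed block-by-block.

A has Jordan form
J =
  [-4,  1,  0]
  [ 0, -4,  1]
  [ 0,  0, -4]
(up to reordering of blocks).

Per-block formulas:
  For a 3×3 Jordan block J_3(-4): exp(t · J_3(-4)) = e^(-4t)·(I + t·N + (t^2/2)·N^2), where N is the 3×3 nilpotent shift.

After assembling e^{tJ} and conjugating by P, we get:

e^{tA} =
  [-3*t^2*exp(-4*t)/2 - 10*t*exp(-4*t) + exp(-4*t), 3*t^2*exp(-4*t)/2 + 10*t*exp(-4*t), -t^2*exp(-4*t) - 7*t*exp(-4*t)]
  [-3*t^2*exp(-4*t)/2 - 4*t*exp(-4*t), 3*t^2*exp(-4*t)/2 + 4*t*exp(-4*t) + exp(-4*t), -t^2*exp(-4*t) - 3*t*exp(-4*t)]
  [9*t*exp(-4*t), -9*t*exp(-4*t), 6*t*exp(-4*t) + exp(-4*t)]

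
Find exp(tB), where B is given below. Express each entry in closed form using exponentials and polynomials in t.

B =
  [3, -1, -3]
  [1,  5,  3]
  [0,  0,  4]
e^{tB} =
  [-t*exp(4*t) + exp(4*t), -t*exp(4*t), -3*t*exp(4*t)]
  [t*exp(4*t), t*exp(4*t) + exp(4*t), 3*t*exp(4*t)]
  [0, 0, exp(4*t)]

Strategy: write B = P · J · P⁻¹ where J is a Jordan canonical form, so e^{tB} = P · e^{tJ} · P⁻¹, and e^{tJ} can be computed block-by-block.

B has Jordan form
J =
  [4, 1, 0]
  [0, 4, 0]
  [0, 0, 4]
(up to reordering of blocks).

Per-block formulas:
  For a 1×1 block at λ = 4: exp(t · [4]) = [e^(4t)].
  For a 2×2 Jordan block J_2(4): exp(t · J_2(4)) = e^(4t)·(I + t·N), where N is the 2×2 nilpotent shift.

After assembling e^{tJ} and conjugating by P, we get:

e^{tB} =
  [-t*exp(4*t) + exp(4*t), -t*exp(4*t), -3*t*exp(4*t)]
  [t*exp(4*t), t*exp(4*t) + exp(4*t), 3*t*exp(4*t)]
  [0, 0, exp(4*t)]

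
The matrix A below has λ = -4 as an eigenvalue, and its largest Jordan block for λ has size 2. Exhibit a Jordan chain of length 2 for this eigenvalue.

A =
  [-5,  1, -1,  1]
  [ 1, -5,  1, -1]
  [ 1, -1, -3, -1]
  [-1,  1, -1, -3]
A Jordan chain for λ = -4 of length 2:
v_1 = (-1, 1, 1, -1)ᵀ
v_2 = (1, 0, 0, 0)ᵀ

Let N = A − (-4)·I. We want v_2 with N^2 v_2 = 0 but N^1 v_2 ≠ 0; then v_{j-1} := N · v_j for j = 2, …, 2.

Pick v_2 = (1, 0, 0, 0)ᵀ.
Then v_1 = N · v_2 = (-1, 1, 1, -1)ᵀ.

Sanity check: (A − (-4)·I) v_1 = (0, 0, 0, 0)ᵀ = 0. ✓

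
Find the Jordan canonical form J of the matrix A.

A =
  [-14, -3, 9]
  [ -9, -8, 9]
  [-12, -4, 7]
J_2(-5) ⊕ J_1(-5)

The characteristic polynomial is
  det(x·I − A) = x^3 + 15*x^2 + 75*x + 125 = (x + 5)^3

Eigenvalues and multiplicities (the geometric multiplicity of λ is n − rank(A − λI), which equals the number of Jordan blocks for λ):
  λ = -5: algebraic multiplicity = 3, geometric multiplicity = 2

Determining the block sizes for each eigenvalue:
  λ = -5: 2 blocks summing to 3 forces exactly one block of size 2 and the rest size 1 → block sizes [2, 1]

Assembling the blocks gives a Jordan form
J =
  [-5,  1,  0]
  [ 0, -5,  0]
  [ 0,  0, -5]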